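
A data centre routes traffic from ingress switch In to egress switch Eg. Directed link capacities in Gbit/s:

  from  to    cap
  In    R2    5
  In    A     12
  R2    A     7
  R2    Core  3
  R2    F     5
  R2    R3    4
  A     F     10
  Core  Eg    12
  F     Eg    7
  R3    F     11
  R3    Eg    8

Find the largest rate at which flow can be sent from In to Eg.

Augment In→R2→Core→Eg: bottleneck 3, flow now 3.
Augment In→R2→F→Eg: bottleneck 2, flow now 5.
Augment In→A→F→Eg: bottleneck 5, flow now 10.
Augment In→A→F→R2→R3→Eg: bottleneck 2, flow now 12. (uses reverse residual edge)
No augmenting path remains; maximum flow = 12.
In the residual graph, reachable from In: {In, A, F}.
Min-cut edges: In→R2 (5), F→Eg (7); capacity 5 + 7 = 12.
This cut is saturated, so no flow can exceed 12.

12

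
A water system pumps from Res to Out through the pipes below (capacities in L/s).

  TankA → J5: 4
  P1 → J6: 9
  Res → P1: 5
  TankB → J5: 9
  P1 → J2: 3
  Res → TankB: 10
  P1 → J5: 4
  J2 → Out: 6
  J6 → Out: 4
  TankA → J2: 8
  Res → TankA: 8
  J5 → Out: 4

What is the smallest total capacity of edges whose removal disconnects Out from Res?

14

Augment Res→P1→J5→Out: bottleneck 4, flow now 4.
Augment Res→P1→J2→Out: bottleneck 1, flow now 5.
Augment Res→TankA→J2→Out: bottleneck 5, flow now 10.
Augment Res→TankA→J5→P1→J6→Out: bottleneck 3, flow now 13. (uses reverse residual edge)
Augment Res→TankB→J5→P1→J6→Out: bottleneck 1, flow now 14. (uses reverse residual edge)
No augmenting path remains; maximum flow = 14.
By max-flow min-cut, the minimum cut capacity equals the max flow.
In the residual graph, reachable from Res: {Res, P1, TankA, TankB, J5, J2, J6}.
Min-cut edges: J5→Out (4), J2→Out (6), J6→Out (4); capacity 4 + 6 + 4 = 14.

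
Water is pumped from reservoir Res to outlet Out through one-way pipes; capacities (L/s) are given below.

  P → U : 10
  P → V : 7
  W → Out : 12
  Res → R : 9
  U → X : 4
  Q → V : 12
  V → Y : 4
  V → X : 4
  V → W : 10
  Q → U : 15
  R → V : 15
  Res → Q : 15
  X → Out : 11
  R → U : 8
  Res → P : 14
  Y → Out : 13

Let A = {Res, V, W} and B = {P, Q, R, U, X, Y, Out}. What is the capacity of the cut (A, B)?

58

Edges leaving {Res, V, W}: Res→P (14), Res→Q (15), Res→R (9), V→X (4), V→Y (4), W→Out (12).
Cut capacity = 14 + 15 + 9 + 4 + 4 + 12 = 58.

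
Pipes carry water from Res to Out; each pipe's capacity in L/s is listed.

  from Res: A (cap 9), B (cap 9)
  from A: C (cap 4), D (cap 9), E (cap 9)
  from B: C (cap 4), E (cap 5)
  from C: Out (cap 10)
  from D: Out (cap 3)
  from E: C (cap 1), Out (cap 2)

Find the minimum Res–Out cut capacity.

14

Augment Res→A→C→Out: bottleneck 4, flow now 4.
Augment Res→A→D→Out: bottleneck 3, flow now 7.
Augment Res→A→E→Out: bottleneck 2, flow now 9.
Augment Res→B→C→Out: bottleneck 4, flow now 13.
Augment Res→B→E→C→Out: bottleneck 1, flow now 14.
No augmenting path remains; maximum flow = 14.
By max-flow min-cut, the minimum cut capacity equals the max flow.
In the residual graph, reachable from Res: {Res, A, B, D, E}.
Min-cut edges: A→C (4), B→C (4), D→Out (3), E→C (1), E→Out (2); capacity 4 + 4 + 3 + 1 + 2 = 14.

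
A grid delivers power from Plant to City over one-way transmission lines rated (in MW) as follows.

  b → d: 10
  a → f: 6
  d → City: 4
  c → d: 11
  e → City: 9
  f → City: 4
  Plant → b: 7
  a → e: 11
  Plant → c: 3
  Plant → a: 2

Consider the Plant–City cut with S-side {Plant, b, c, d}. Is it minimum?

Given cut capacity: 2 + 4 = 6.
Augment Plant→a→e→City: bottleneck 2, flow now 2.
Augment Plant→b→d→City: bottleneck 4, flow now 6.
No augmenting path remains; maximum flow = 6.
Cut capacity 6 equals the max flow, so it is a minimum cut.

Yes — it is a minimum cut (capacity 6).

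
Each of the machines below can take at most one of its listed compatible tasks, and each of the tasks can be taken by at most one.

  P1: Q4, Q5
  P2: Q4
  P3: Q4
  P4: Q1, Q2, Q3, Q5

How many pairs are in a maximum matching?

Unit-capacity flow: source→left, listed edges, right→sink; max matching = max flow.
Augmenting path P1→Q4 (+1); matched 1.
Augmenting path P4→Q1 (+1); matched 2.
Augmenting path P2→Q4→P1→Q5 (+1); matched 3.
No augmenting path remains; maximum matching = 3.
König certificate: {P1, P4, Q4} is a vertex cover of size 3 (every listed pair touches it), so no matching can be larger.

3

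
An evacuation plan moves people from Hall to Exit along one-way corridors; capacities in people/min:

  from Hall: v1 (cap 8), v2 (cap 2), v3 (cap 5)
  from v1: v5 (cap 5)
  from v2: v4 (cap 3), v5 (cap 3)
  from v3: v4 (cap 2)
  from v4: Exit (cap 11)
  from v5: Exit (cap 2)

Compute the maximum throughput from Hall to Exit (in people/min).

Augment Hall→v1→v5→Exit: bottleneck 2, flow now 2.
Augment Hall→v2→v4→Exit: bottleneck 2, flow now 4.
Augment Hall→v3→v4→Exit: bottleneck 2, flow now 6.
No augmenting path remains; maximum flow = 6.
In the residual graph, reachable from Hall: {Hall, v1, v3, v5}.
Min-cut edges: Hall→v2 (2), v3→v4 (2), v5→Exit (2); capacity 2 + 2 + 2 = 6.
This cut is saturated, so no flow can exceed 6.

6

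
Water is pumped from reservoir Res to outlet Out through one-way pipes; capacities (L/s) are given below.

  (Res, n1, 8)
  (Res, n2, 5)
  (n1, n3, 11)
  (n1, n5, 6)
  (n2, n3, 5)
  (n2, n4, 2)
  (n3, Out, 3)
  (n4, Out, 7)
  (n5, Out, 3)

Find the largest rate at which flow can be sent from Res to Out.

8

Augment Res→n1→n3→Out: bottleneck 3, flow now 3.
Augment Res→n1→n5→Out: bottleneck 3, flow now 6.
Augment Res→n2→n4→Out: bottleneck 2, flow now 8.
No augmenting path remains; maximum flow = 8.
In the residual graph, reachable from Res: {Res, n1, n2, n3, n5}.
Min-cut edges: n2→n4 (2), n3→Out (3), n5→Out (3); capacity 2 + 3 + 3 = 8.
This cut is saturated, so no flow can exceed 8.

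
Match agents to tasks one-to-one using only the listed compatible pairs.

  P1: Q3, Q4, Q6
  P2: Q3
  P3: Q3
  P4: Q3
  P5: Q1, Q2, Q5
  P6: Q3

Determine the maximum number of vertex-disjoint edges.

3

Unit-capacity flow: source→left, listed edges, right→sink; max matching = max flow.
Augmenting path P1→Q3 (+1); matched 1.
Augmenting path P5→Q1 (+1); matched 2.
Augmenting path P2→Q3→P1→Q4 (+1); matched 3.
No augmenting path remains; maximum matching = 3.
König certificate: {P1, P5, Q3} is a vertex cover of size 3 (every listed pair touches it), so no matching can be larger.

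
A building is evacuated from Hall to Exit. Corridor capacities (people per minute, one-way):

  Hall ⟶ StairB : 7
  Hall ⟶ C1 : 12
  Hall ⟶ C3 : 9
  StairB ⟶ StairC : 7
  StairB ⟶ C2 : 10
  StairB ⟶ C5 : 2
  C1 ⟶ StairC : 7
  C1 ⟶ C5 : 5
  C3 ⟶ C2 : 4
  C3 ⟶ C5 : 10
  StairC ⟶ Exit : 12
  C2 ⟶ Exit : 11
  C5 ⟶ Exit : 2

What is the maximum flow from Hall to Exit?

20

Augment Hall→StairB→StairC→Exit: bottleneck 7, flow now 7.
Augment Hall→C1→StairC→Exit: bottleneck 5, flow now 12.
Augment Hall→C1→C5→Exit: bottleneck 2, flow now 14.
Augment Hall→C3→C2→Exit: bottleneck 4, flow now 18.
Augment Hall→C1→StairC→StairB→C2→Exit: bottleneck 2, flow now 20. (uses reverse residual edge)
No augmenting path remains; maximum flow = 20.
In the residual graph, reachable from Hall: {Hall, C1, C3, C5}.
Min-cut edges: Hall→StairB (7), C1→StairC (7), C3→C2 (4), C5→Exit (2); capacity 7 + 7 + 4 + 2 = 20.
This cut is saturated, so no flow can exceed 20.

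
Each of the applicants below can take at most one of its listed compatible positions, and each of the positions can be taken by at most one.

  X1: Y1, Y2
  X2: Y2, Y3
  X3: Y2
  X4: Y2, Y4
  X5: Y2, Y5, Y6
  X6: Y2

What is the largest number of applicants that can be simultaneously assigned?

Unit-capacity flow: source→left, listed edges, right→sink; max matching = max flow.
Augmenting path X1→Y1 (+1); matched 1.
Augmenting path X2→Y2 (+1); matched 2.
Augmenting path X4→Y4 (+1); matched 3.
Augmenting path X5→Y5 (+1); matched 4.
Augmenting path X3→Y2→X2→Y3 (+1); matched 5.
No augmenting path remains; maximum matching = 5.
König certificate: {X1, X2, X4, X5, Y2} is a vertex cover of size 5 (every listed pair touches it), so no matching can be larger.

5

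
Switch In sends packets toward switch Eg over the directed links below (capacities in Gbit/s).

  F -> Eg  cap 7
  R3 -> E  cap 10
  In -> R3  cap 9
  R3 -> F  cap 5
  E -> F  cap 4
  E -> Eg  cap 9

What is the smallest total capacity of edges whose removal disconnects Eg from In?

Augment In→R3→F→Eg: bottleneck 5, flow now 5.
Augment In→R3→E→Eg: bottleneck 4, flow now 9.
No augmenting path remains; maximum flow = 9.
By max-flow min-cut, the minimum cut capacity equals the max flow.
In the residual graph, reachable from In: {In}.
Min-cut edges: In→R3 (9); capacity 9 = 9.

9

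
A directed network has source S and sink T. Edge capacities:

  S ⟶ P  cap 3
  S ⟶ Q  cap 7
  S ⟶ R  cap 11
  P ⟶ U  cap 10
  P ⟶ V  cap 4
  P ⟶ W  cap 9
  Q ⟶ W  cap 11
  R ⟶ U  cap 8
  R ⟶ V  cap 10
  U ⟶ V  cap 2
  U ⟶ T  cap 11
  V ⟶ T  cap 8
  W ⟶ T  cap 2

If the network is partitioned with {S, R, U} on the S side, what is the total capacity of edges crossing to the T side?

Edges leaving {S, R, U}: S→P (3), S→Q (7), R→V (10), U→V (2), U→T (11).
Cut capacity = 3 + 7 + 10 + 2 + 11 = 33.

33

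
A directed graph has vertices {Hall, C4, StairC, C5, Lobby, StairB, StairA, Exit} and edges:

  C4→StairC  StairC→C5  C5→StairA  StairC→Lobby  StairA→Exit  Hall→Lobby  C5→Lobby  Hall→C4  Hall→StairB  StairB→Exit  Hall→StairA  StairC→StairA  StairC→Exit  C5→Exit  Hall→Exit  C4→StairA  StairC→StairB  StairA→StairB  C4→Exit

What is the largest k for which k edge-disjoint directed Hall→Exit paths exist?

4

Assign every edge capacity 1; by Menger, the answer equals the max flow.
Path Hall→Exit (+1); total 1.
Path Hall→C4→Exit (+1); total 2.
Path Hall→StairB→Exit (+1); total 3.
Path Hall→StairA→Exit (+1); total 4.
No residual Hall→Exit path; max flow = 4.
Certifying cut of size 4: {Hall→C4, Hall→Exit, Hall→StairA, Hall→StairB}.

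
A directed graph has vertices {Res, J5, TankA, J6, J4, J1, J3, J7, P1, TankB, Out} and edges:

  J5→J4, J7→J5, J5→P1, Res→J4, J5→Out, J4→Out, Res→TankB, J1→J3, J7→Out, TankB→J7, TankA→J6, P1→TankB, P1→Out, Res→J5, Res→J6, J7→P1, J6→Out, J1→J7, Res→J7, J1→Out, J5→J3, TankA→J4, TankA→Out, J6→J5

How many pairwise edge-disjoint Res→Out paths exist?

Assign every edge capacity 1; by Menger, the answer equals the max flow.
Path Res→J5→Out (+1); total 1.
Path Res→J6→Out (+1); total 2.
Path Res→J4→Out (+1); total 3.
Path Res→J7→Out (+1); total 4.
Path Res→TankB→J7→P1→Out (+1); total 5.
No residual Res→Out path; max flow = 5.
Certifying cut of size 5: {Res→J4, Res→J5, Res→J6, Res→J7, Res→TankB}.

5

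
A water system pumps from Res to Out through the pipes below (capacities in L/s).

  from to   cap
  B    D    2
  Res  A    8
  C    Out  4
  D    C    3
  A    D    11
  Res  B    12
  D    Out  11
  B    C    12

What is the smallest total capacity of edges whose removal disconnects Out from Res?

14

Augment Res→A→D→Out: bottleneck 8, flow now 8.
Augment Res→B→C→Out: bottleneck 4, flow now 12.
Augment Res→B→D→Out: bottleneck 2, flow now 14.
No augmenting path remains; maximum flow = 14.
By max-flow min-cut, the minimum cut capacity equals the max flow.
In the residual graph, reachable from Res: {Res, B, C}.
Min-cut edges: Res→A (8), B→D (2), C→Out (4); capacity 8 + 2 + 4 = 14.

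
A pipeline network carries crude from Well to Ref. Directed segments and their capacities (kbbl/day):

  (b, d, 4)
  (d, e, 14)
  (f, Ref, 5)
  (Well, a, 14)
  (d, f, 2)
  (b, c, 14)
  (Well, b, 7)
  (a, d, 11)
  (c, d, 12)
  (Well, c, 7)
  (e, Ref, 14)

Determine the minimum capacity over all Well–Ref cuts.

16

Augment Well→a→d→e→Ref: bottleneck 11, flow now 11.
Augment Well→b→d→e→Ref: bottleneck 3, flow now 14.
Augment Well→b→d→f→Ref: bottleneck 1, flow now 15.
Augment Well→c→d→f→Ref: bottleneck 1, flow now 16.
No augmenting path remains; maximum flow = 16.
By max-flow min-cut, the minimum cut capacity equals the max flow.
In the residual graph, reachable from Well: {Well, a, b, c, d}.
Min-cut edges: d→e (14), d→f (2); capacity 14 + 2 = 16.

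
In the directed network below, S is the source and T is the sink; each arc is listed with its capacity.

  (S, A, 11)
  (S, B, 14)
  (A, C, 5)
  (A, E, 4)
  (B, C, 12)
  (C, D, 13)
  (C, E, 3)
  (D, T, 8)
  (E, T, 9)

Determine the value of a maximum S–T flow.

Augment S→A→E→T: bottleneck 4, flow now 4.
Augment S→A→C→D→T: bottleneck 5, flow now 9.
Augment S→B→C→D→T: bottleneck 3, flow now 12.
Augment S→B→C→E→T: bottleneck 3, flow now 15.
No augmenting path remains; maximum flow = 15.
In the residual graph, reachable from S: {S, A, B, C, D}.
Min-cut edges: A→E (4), C→E (3), D→T (8); capacity 4 + 3 + 8 = 15.
This cut is saturated, so no flow can exceed 15.

15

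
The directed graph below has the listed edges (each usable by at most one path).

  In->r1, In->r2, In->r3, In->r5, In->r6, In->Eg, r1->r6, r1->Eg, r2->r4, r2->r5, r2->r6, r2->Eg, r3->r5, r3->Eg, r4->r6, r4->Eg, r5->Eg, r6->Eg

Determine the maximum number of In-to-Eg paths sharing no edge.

Assign every edge capacity 1; by Menger, the answer equals the max flow.
Path In→Eg (+1); total 1.
Path In→r1→Eg (+1); total 2.
Path In→r2→Eg (+1); total 3.
Path In→r3→Eg (+1); total 4.
Path In→r5→Eg (+1); total 5.
Path In→r6→Eg (+1); total 6.
No residual In→Eg path; max flow = 6.
Certifying cut of size 6: {In→Eg, In→r1, In→r2, In→r3, In→r5, In→r6}.

6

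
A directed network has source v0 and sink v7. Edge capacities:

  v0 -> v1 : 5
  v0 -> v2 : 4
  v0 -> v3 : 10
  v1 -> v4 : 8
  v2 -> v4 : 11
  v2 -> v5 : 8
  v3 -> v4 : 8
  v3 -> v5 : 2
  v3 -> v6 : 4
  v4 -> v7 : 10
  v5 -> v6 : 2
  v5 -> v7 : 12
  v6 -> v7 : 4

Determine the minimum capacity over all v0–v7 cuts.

Augment v0→v1→v4→v7: bottleneck 5, flow now 5.
Augment v0→v2→v4→v7: bottleneck 4, flow now 9.
Augment v0→v3→v4→v7: bottleneck 1, flow now 10.
Augment v0→v3→v5→v7: bottleneck 2, flow now 12.
Augment v0→v3→v6→v7: bottleneck 4, flow now 16.
Augment v0→v3→v4→v2→v5→v7: bottleneck 3, flow now 19. (uses reverse residual edge)
No augmenting path remains; maximum flow = 19.
By max-flow min-cut, the minimum cut capacity equals the max flow.
In the residual graph, reachable from v0: {v0}.
Min-cut edges: v0→v1 (5), v0→v2 (4), v0→v3 (10); capacity 5 + 4 + 10 = 19.

19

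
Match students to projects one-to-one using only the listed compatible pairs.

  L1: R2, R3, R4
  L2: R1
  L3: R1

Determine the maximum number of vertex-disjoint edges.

Unit-capacity flow: source→left, listed edges, right→sink; max matching = max flow.
Augmenting path L1→R2 (+1); matched 1.
Augmenting path L2→R1 (+1); matched 2.
No augmenting path remains; maximum matching = 2.
König certificate: {L1, R1} is a vertex cover of size 2 (every listed pair touches it), so no matching can be larger.

2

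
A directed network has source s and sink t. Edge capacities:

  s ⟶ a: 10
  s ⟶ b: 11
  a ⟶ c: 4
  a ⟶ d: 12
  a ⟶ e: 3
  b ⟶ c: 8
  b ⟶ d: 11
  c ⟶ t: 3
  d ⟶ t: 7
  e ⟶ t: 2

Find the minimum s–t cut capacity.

12

Augment s→a→c→t: bottleneck 3, flow now 3.
Augment s→a→d→t: bottleneck 7, flow now 10.
Augment s→b→c→a→e→t: bottleneck 2, flow now 12. (uses reverse residual edge)
No augmenting path remains; maximum flow = 12.
By max-flow min-cut, the minimum cut capacity equals the max flow.
In the residual graph, reachable from s: {s, a, b, c, d, e}.
Min-cut edges: c→t (3), d→t (7), e→t (2); capacity 3 + 7 + 2 = 12.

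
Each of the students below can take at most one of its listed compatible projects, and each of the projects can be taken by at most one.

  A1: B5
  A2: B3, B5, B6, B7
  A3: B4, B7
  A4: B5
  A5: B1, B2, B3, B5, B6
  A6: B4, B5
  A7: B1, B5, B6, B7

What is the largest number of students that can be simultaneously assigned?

Unit-capacity flow: source→left, listed edges, right→sink; max matching = max flow.
Augmenting path A1→B5 (+1); matched 1.
Augmenting path A2→B3 (+1); matched 2.
Augmenting path A3→B4 (+1); matched 3.
Augmenting path A5→B1 (+1); matched 4.
Augmenting path A7→B6 (+1); matched 5.
Augmenting path A6→B4→A3→B7 (+1); matched 6.
No augmenting path remains; maximum matching = 6.
König certificate: {A2, A3, A5, A6, A7, B5} is a vertex cover of size 6 (every listed pair touches it), so no matching can be larger.

6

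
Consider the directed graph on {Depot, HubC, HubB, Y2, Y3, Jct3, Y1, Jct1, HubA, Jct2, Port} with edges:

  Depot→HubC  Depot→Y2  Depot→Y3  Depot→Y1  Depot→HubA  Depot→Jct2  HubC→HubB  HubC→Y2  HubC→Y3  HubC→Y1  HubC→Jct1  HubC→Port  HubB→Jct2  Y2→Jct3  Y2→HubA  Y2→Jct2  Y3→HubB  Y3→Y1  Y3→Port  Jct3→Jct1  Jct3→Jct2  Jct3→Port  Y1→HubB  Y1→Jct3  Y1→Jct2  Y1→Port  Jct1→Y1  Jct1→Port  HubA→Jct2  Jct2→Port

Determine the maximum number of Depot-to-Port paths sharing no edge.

Assign every edge capacity 1; by Menger, the answer equals the max flow.
Path Depot→HubC→Port (+1); total 1.
Path Depot→Y3→Port (+1); total 2.
Path Depot→Y1→Port (+1); total 3.
Path Depot→Jct2→Port (+1); total 4.
Path Depot→Y2→Jct3→Port (+1); total 5.
No residual Depot→Port path; max flow = 5.
Certifying cut of size 5: {Depot→HubC, Depot→Y1, Depot→Y2, Depot→Y3, Jct2→Port}.

5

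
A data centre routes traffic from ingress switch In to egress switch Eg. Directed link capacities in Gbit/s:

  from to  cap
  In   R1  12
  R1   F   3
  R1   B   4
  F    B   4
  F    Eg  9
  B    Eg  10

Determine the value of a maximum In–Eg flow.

7

Augment In→R1→F→Eg: bottleneck 3, flow now 3.
Augment In→R1→B→Eg: bottleneck 4, flow now 7.
No augmenting path remains; maximum flow = 7.
In the residual graph, reachable from In: {In, R1}.
Min-cut edges: R1→F (3), R1→B (4); capacity 3 + 4 = 7.
This cut is saturated, so no flow can exceed 7.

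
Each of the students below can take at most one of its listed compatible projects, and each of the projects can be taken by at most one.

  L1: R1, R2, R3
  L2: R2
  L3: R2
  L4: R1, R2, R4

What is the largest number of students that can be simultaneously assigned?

Unit-capacity flow: source→left, listed edges, right→sink; max matching = max flow.
Augmenting path L1→R1 (+1); matched 1.
Augmenting path L2→R2 (+1); matched 2.
Augmenting path L4→R4 (+1); matched 3.
No augmenting path remains; maximum matching = 3.
König certificate: {L1, L4, R2} is a vertex cover of size 3 (every listed pair touches it), so no matching can be larger.

3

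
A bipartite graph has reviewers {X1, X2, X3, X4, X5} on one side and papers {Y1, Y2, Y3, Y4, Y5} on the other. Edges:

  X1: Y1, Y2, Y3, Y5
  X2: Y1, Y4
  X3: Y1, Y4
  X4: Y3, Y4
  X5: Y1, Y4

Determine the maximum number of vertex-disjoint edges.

4

Unit-capacity flow: source→left, listed edges, right→sink; max matching = max flow.
Augmenting path X1→Y1 (+1); matched 1.
Augmenting path X2→Y4 (+1); matched 2.
Augmenting path X4→Y3 (+1); matched 3.
Augmenting path X3→Y1→X1→Y2 (+1); matched 4.
No augmenting path remains; maximum matching = 4.
König certificate: {X1, X4, Y1, Y4} is a vertex cover of size 4 (every listed pair touches it), so no matching can be larger.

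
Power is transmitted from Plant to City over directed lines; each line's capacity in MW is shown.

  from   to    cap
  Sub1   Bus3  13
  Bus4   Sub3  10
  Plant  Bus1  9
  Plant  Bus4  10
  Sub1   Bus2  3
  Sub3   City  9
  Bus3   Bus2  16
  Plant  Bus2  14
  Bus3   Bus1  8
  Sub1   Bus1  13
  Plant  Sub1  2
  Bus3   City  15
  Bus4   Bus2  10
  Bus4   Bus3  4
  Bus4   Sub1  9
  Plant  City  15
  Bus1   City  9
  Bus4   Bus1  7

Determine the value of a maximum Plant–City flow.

36

Augment Plant→City: bottleneck 15, flow now 15.
Augment Plant→Bus1→City: bottleneck 9, flow now 24.
Augment Plant→Bus4→Bus3→City: bottleneck 4, flow now 28.
Augment Plant→Bus4→Sub3→City: bottleneck 6, flow now 34.
Augment Plant→Sub1→Bus3→City: bottleneck 2, flow now 36.
No augmenting path remains; maximum flow = 36.
In the residual graph, reachable from Plant: {Plant, Bus2}.
Min-cut edges: Plant→Bus4 (10), Plant→Sub1 (2), Plant→Bus1 (9), Plant→City (15); capacity 10 + 2 + 9 + 15 = 36.
This cut is saturated, so no flow can exceed 36.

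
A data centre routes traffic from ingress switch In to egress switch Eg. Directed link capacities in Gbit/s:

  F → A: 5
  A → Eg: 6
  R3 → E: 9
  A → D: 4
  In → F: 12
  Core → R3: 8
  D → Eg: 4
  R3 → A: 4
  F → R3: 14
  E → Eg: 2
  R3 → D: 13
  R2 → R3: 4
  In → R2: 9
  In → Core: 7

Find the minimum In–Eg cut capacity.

Augment In→F→A→Eg: bottleneck 5, flow now 5.
Augment In→Core→R3→A→Eg: bottleneck 1, flow now 6.
Augment In→Core→R3→D→Eg: bottleneck 4, flow now 10.
Augment In→Core→R3→E→Eg: bottleneck 2, flow now 12.
No augmenting path remains; maximum flow = 12.
By max-flow min-cut, the minimum cut capacity equals the max flow.
In the residual graph, reachable from In: {In, Core, R2, F, R3, A, D, E}.
Min-cut edges: A→Eg (6), D→Eg (4), E→Eg (2); capacity 6 + 4 + 2 = 12.

12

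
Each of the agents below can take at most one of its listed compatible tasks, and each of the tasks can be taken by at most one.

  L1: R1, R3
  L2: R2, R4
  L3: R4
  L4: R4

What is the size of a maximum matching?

Unit-capacity flow: source→left, listed edges, right→sink; max matching = max flow.
Augmenting path L1→R1 (+1); matched 1.
Augmenting path L2→R2 (+1); matched 2.
Augmenting path L3→R4 (+1); matched 3.
No augmenting path remains; maximum matching = 3.
König certificate: {L1, L2, R4} is a vertex cover of size 3 (every listed pair touches it), so no matching can be larger.

3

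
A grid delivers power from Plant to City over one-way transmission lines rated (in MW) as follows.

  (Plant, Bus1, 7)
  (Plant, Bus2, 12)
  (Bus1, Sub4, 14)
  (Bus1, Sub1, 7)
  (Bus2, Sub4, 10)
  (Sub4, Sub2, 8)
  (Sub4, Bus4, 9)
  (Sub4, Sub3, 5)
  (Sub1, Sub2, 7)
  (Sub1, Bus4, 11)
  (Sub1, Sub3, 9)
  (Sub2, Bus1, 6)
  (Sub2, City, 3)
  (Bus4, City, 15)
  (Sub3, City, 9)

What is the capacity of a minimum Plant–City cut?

17

Augment Plant→Bus1→Sub4→Sub2→City: bottleneck 3, flow now 3.
Augment Plant→Bus1→Sub4→Bus4→City: bottleneck 4, flow now 7.
Augment Plant→Bus2→Sub4→Bus4→City: bottleneck 5, flow now 12.
Augment Plant→Bus2→Sub4→Sub3→City: bottleneck 5, flow now 17.
No augmenting path remains; maximum flow = 17.
By max-flow min-cut, the minimum cut capacity equals the max flow.
In the residual graph, reachable from Plant: {Plant, Bus2}.
Min-cut edges: Plant→Bus1 (7), Bus2→Sub4 (10); capacity 7 + 10 = 17.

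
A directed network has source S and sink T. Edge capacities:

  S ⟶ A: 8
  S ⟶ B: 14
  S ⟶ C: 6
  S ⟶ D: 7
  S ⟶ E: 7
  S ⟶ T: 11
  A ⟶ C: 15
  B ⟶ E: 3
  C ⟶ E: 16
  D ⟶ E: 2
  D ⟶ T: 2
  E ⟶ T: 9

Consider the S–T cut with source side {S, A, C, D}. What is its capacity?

Edges leaving {S, A, C, D}: S→B (14), S→E (7), S→T (11), C→E (16), D→E (2), D→T (2).
Cut capacity = 14 + 7 + 11 + 16 + 2 + 2 = 52.

52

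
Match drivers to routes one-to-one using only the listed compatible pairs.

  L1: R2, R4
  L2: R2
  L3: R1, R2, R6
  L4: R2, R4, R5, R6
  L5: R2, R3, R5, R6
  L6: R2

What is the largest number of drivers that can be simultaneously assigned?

5

Unit-capacity flow: source→left, listed edges, right→sink; max matching = max flow.
Augmenting path L1→R2 (+1); matched 1.
Augmenting path L3→R1 (+1); matched 2.
Augmenting path L4→R4 (+1); matched 3.
Augmenting path L5→R3 (+1); matched 4.
Augmenting path L2→R2→L1→R4→L4→R5 (+1); matched 5.
No augmenting path remains; maximum matching = 5.
König certificate: {L1, L3, L4, L5, R2} is a vertex cover of size 5 (every listed pair touches it), so no matching can be larger.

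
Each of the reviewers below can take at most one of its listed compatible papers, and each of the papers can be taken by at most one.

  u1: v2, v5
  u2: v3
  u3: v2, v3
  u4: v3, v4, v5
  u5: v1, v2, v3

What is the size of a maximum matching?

5

Unit-capacity flow: source→left, listed edges, right→sink; max matching = max flow.
Augmenting path u1→v2 (+1); matched 1.
Augmenting path u2→v3 (+1); matched 2.
Augmenting path u4→v4 (+1); matched 3.
Augmenting path u5→v1 (+1); matched 4.
Augmenting path u3→v2→u1→v5 (+1); matched 5.
No augmenting path remains; maximum matching = 5.
König certificate: {u1, u2, u3, u4, u5} is a vertex cover of size 5 (every listed pair touches it), so no matching can be larger.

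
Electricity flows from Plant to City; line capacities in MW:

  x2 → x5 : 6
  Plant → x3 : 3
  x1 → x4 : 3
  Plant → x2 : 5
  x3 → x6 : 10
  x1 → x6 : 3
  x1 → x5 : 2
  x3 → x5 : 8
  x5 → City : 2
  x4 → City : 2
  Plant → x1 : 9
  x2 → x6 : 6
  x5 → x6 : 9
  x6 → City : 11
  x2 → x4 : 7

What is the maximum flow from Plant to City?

15

Augment Plant→x1→x4→City: bottleneck 2, flow now 2.
Augment Plant→x1→x5→City: bottleneck 2, flow now 4.
Augment Plant→x1→x6→City: bottleneck 3, flow now 7.
Augment Plant→x2→x6→City: bottleneck 5, flow now 12.
Augment Plant→x3→x6→City: bottleneck 3, flow now 15.
No augmenting path remains; maximum flow = 15.
In the residual graph, reachable from Plant: {Plant, x1, x4}.
Min-cut edges: Plant→x2 (5), Plant→x3 (3), x1→x5 (2), x1→x6 (3), x4→City (2); capacity 5 + 3 + 2 + 3 + 2 = 15.
This cut is saturated, so no flow can exceed 15.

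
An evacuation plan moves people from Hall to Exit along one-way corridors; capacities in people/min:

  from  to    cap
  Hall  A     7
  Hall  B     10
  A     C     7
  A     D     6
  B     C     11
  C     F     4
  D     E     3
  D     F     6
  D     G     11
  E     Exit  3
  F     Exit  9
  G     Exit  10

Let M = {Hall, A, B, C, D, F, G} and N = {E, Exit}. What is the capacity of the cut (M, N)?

Edges leaving {Hall, A, B, C, D, F, G}: D→E (3), F→Exit (9), G→Exit (10).
Cut capacity = 3 + 9 + 10 = 22.

22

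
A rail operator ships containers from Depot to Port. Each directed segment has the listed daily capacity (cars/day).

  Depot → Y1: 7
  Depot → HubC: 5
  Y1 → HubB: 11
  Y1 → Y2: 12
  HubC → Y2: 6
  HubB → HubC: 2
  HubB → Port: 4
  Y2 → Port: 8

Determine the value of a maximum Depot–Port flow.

12

Augment Depot→Y1→HubB→Port: bottleneck 4, flow now 4.
Augment Depot→Y1→Y2→Port: bottleneck 3, flow now 7.
Augment Depot→HubC→Y2→Port: bottleneck 5, flow now 12.
No augmenting path remains; maximum flow = 12.
In the residual graph, reachable from Depot: {Depot}.
Min-cut edges: Depot→Y1 (7), Depot→HubC (5); capacity 7 + 5 = 12.
This cut is saturated, so no flow can exceed 12.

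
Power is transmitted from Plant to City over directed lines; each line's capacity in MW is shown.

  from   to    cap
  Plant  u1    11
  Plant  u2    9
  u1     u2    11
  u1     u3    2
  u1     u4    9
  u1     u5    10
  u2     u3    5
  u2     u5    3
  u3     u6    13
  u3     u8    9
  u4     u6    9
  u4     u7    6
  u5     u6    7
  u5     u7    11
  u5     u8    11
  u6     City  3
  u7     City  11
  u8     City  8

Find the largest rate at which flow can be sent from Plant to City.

Augment Plant→u1→u3→u6→City: bottleneck 2, flow now 2.
Augment Plant→u1→u4→u6→City: bottleneck 1, flow now 3.
Augment Plant→u1→u4→u7→City: bottleneck 6, flow now 9.
Augment Plant→u1→u5→u7→City: bottleneck 2, flow now 11.
Augment Plant→u2→u3→u8→City: bottleneck 5, flow now 16.
Augment Plant→u2→u5→u7→City: bottleneck 3, flow now 19.
No augmenting path remains; maximum flow = 19.
In the residual graph, reachable from Plant: {Plant, u2}.
Min-cut edges: Plant→u1 (11), u2→u3 (5), u2→u5 (3); capacity 11 + 5 + 3 = 19.
This cut is saturated, so no flow can exceed 19.

19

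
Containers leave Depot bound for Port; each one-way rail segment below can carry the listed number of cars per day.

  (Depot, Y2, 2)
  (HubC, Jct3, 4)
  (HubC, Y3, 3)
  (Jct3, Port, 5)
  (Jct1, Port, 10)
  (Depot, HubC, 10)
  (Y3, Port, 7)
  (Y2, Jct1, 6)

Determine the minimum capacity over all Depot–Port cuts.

Augment Depot→Y2→Jct1→Port: bottleneck 2, flow now 2.
Augment Depot→HubC→Y3→Port: bottleneck 3, flow now 5.
Augment Depot→HubC→Jct3→Port: bottleneck 4, flow now 9.
No augmenting path remains; maximum flow = 9.
By max-flow min-cut, the minimum cut capacity equals the max flow.
In the residual graph, reachable from Depot: {Depot, HubC}.
Min-cut edges: Depot→Y2 (2), HubC→Y3 (3), HubC→Jct3 (4); capacity 2 + 3 + 4 = 9.

9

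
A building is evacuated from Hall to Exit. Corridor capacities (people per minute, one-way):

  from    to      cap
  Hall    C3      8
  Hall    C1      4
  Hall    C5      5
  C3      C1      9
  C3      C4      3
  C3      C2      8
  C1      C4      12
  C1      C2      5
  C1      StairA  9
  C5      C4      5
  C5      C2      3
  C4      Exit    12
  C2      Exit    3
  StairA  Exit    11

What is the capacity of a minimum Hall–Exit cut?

Augment Hall→C3→C4→Exit: bottleneck 3, flow now 3.
Augment Hall→C3→C2→Exit: bottleneck 3, flow now 6.
Augment Hall→C1→C4→Exit: bottleneck 4, flow now 10.
Augment Hall→C5→C4→Exit: bottleneck 5, flow now 15.
Augment Hall→C3→C1→StairA→Exit: bottleneck 2, flow now 17.
No augmenting path remains; maximum flow = 17.
By max-flow min-cut, the minimum cut capacity equals the max flow.
In the residual graph, reachable from Hall: {Hall}.
Min-cut edges: Hall→C3 (8), Hall→C1 (4), Hall→C5 (5); capacity 8 + 4 + 5 = 17.

17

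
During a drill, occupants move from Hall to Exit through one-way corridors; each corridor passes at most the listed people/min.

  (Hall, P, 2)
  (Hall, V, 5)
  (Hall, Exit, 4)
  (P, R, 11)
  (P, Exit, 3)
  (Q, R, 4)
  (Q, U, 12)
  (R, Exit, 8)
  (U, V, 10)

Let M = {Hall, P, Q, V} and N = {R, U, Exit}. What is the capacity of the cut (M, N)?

Edges leaving {Hall, P, Q, V}: Hall→Exit (4), P→R (11), P→Exit (3), Q→R (4), Q→U (12).
Cut capacity = 4 + 11 + 3 + 4 + 12 = 34.

34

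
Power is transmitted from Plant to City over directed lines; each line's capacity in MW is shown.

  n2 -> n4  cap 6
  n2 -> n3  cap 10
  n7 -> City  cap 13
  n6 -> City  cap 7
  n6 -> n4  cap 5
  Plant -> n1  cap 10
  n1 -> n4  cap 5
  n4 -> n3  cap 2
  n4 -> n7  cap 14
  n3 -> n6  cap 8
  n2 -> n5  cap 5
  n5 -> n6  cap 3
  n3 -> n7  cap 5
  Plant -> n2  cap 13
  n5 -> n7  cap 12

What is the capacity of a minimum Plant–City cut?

Augment Plant→n1→n4→n7→City: bottleneck 5, flow now 5.
Augment Plant→n2→n3→n6→City: bottleneck 7, flow now 12.
Augment Plant→n2→n3→n7→City: bottleneck 3, flow now 15.
Augment Plant→n2→n4→n7→City: bottleneck 3, flow now 18.
No augmenting path remains; maximum flow = 18.
By max-flow min-cut, the minimum cut capacity equals the max flow.
In the residual graph, reachable from Plant: {Plant, n1}.
Min-cut edges: Plant→n2 (13), n1→n4 (5); capacity 13 + 5 = 18.

18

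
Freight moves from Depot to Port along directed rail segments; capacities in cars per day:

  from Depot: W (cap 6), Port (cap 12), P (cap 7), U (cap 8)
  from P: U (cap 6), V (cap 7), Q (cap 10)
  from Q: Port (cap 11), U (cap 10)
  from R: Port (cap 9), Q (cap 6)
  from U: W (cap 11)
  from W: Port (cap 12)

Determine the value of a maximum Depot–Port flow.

31

Augment Depot→Port: bottleneck 12, flow now 12.
Augment Depot→W→Port: bottleneck 6, flow now 18.
Augment Depot→P→Q→Port: bottleneck 7, flow now 25.
Augment Depot→U→W→Port: bottleneck 6, flow now 31.
No augmenting path remains; maximum flow = 31.
In the residual graph, reachable from Depot: {Depot, U, W}.
Min-cut edges: Depot→P (7), Depot→Port (12), W→Port (12); capacity 7 + 12 + 12 = 31.
This cut is saturated, so no flow can exceed 31.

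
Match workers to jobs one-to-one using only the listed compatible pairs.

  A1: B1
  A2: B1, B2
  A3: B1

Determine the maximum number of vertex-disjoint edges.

2

Unit-capacity flow: source→left, listed edges, right→sink; max matching = max flow.
Augmenting path A1→B1 (+1); matched 1.
Augmenting path A2→B2 (+1); matched 2.
No augmenting path remains; maximum matching = 2.
König certificate: {A2, B1} is a vertex cover of size 2 (every listed pair touches it), so no matching can be larger.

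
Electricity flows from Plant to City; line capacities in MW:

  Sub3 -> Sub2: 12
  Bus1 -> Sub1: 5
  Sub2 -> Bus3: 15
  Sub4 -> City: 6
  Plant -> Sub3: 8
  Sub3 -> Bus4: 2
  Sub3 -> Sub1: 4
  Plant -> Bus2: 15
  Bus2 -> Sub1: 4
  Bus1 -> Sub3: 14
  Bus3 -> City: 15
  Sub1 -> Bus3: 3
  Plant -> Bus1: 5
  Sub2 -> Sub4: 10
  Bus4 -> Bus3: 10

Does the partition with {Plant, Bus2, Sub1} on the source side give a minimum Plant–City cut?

Yes — it is a minimum cut (capacity 16).

Given cut capacity: 8 + 5 + 3 = 16.
Augment Plant→Sub3→Sub1→Bus3→City: bottleneck 3, flow now 3.
Augment Plant→Sub3→Sub2→Bus3→City: bottleneck 5, flow now 8.
Augment Plant→Bus1→Sub3→Sub2→Bus3→City: bottleneck 5, flow now 13.
Augment Plant→Bus2→Sub1→Sub3→Sub2→Bus3→City: bottleneck 2, flow now 15. (uses reverse residual edge)
Augment Plant→Bus2→Sub1→Sub3→Bus4→Bus3→Sub2→Sub4→City: bottleneck 1, flow now 16. (uses reverse residual edge)
No augmenting path remains; maximum flow = 16.
Cut capacity 16 equals the max flow, so it is a minimum cut.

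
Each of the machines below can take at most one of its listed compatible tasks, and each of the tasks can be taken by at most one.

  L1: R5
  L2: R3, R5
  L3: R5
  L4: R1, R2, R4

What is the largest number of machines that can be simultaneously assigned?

3

Unit-capacity flow: source→left, listed edges, right→sink; max matching = max flow.
Augmenting path L1→R5 (+1); matched 1.
Augmenting path L2→R3 (+1); matched 2.
Augmenting path L4→R1 (+1); matched 3.
No augmenting path remains; maximum matching = 3.
König certificate: {L2, L4, R5} is a vertex cover of size 3 (every listed pair touches it), so no matching can be larger.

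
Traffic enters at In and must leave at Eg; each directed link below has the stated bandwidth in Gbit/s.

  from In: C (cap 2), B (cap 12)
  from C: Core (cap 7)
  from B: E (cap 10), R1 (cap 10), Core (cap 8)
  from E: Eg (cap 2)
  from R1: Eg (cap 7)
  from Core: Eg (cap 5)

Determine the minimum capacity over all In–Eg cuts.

14

Augment In→C→Core→Eg: bottleneck 2, flow now 2.
Augment In→B→E→Eg: bottleneck 2, flow now 4.
Augment In→B→R1→Eg: bottleneck 7, flow now 11.
Augment In→B→Core→Eg: bottleneck 3, flow now 14.
No augmenting path remains; maximum flow = 14.
By max-flow min-cut, the minimum cut capacity equals the max flow.
In the residual graph, reachable from In: {In}.
Min-cut edges: In→C (2), In→B (12); capacity 2 + 12 = 14.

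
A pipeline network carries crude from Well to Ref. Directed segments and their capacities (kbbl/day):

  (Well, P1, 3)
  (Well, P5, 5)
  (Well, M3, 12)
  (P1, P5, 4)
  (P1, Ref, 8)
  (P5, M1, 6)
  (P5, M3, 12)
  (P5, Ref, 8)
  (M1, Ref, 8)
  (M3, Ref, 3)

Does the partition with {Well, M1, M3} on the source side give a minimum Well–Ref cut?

Given cut capacity: 3 + 5 + 8 + 3 = 19.
Augment Well→P1→Ref: bottleneck 3, flow now 3.
Augment Well→P5→Ref: bottleneck 5, flow now 8.
Augment Well→M3→Ref: bottleneck 3, flow now 11.
No augmenting path remains; maximum flow = 11.
In the residual graph, reachable from Well: {Well, M3}.
Min-cut edges: Well→P1 (3), Well→P5 (5), M3→Ref (3); capacity 3 + 5 + 3 = 11.
Cut capacity 19 exceeds the max flow 11, so it is not minimum.

No — its capacity is 19, but the minimum cut has capacity 11.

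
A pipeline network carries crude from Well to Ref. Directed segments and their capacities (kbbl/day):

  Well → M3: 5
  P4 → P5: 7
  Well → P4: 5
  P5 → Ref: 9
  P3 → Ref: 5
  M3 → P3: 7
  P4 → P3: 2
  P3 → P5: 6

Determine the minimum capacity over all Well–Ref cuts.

Augment Well→P4→P3→Ref: bottleneck 2, flow now 2.
Augment Well→P4→P5→Ref: bottleneck 3, flow now 5.
Augment Well→M3→P3→Ref: bottleneck 3, flow now 8.
Augment Well→M3→P3→P5→Ref: bottleneck 2, flow now 10.
No augmenting path remains; maximum flow = 10.
By max-flow min-cut, the minimum cut capacity equals the max flow.
In the residual graph, reachable from Well: {Well}.
Min-cut edges: Well→P4 (5), Well→M3 (5); capacity 5 + 5 = 10.

10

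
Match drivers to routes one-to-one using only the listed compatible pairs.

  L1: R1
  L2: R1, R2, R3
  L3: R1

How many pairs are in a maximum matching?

2

Unit-capacity flow: source→left, listed edges, right→sink; max matching = max flow.
Augmenting path L1→R1 (+1); matched 1.
Augmenting path L2→R2 (+1); matched 2.
No augmenting path remains; maximum matching = 2.
König certificate: {L2, R1} is a vertex cover of size 2 (every listed pair touches it), so no matching can be larger.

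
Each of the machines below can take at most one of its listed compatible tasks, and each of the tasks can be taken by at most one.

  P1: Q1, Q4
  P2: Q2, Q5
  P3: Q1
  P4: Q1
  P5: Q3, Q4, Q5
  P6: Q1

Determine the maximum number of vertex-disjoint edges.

4

Unit-capacity flow: source→left, listed edges, right→sink; max matching = max flow.
Augmenting path P1→Q1 (+1); matched 1.
Augmenting path P2→Q2 (+1); matched 2.
Augmenting path P5→Q3 (+1); matched 3.
Augmenting path P3→Q1→P1→Q4 (+1); matched 4.
No augmenting path remains; maximum matching = 4.
König certificate: {P1, P2, P5, Q1} is a vertex cover of size 4 (every listed pair touches it), so no matching can be larger.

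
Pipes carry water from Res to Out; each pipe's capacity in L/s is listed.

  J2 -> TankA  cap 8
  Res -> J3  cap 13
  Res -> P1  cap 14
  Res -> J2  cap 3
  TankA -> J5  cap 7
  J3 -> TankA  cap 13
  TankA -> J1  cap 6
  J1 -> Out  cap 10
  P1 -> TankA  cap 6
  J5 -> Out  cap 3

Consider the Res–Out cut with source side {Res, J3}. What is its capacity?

30

Edges leaving {Res, J3}: Res→J2 (3), Res→P1 (14), J3→TankA (13).
Cut capacity = 3 + 14 + 13 = 30.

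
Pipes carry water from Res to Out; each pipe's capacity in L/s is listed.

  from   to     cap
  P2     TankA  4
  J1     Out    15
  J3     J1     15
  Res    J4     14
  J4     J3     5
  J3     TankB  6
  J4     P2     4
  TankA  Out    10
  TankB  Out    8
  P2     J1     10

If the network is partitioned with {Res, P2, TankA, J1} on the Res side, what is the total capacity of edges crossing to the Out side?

Edges leaving {Res, P2, TankA, J1}: Res→J4 (14), TankA→Out (10), J1→Out (15).
Cut capacity = 14 + 10 + 15 = 39.

39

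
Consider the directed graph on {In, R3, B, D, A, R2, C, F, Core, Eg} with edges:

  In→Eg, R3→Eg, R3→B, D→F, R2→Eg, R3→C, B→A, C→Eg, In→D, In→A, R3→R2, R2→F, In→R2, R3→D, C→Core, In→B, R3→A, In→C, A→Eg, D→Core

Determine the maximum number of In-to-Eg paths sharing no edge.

Assign every edge capacity 1; by Menger, the answer equals the max flow.
Path In→Eg (+1); total 1.
Path In→A→Eg (+1); total 2.
Path In→R2→Eg (+1); total 3.
Path In→C→Eg (+1); total 4.
No residual In→Eg path; max flow = 4.
Certifying cut of size 4: {A→Eg, In→C, In→Eg, In→R2}.

4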